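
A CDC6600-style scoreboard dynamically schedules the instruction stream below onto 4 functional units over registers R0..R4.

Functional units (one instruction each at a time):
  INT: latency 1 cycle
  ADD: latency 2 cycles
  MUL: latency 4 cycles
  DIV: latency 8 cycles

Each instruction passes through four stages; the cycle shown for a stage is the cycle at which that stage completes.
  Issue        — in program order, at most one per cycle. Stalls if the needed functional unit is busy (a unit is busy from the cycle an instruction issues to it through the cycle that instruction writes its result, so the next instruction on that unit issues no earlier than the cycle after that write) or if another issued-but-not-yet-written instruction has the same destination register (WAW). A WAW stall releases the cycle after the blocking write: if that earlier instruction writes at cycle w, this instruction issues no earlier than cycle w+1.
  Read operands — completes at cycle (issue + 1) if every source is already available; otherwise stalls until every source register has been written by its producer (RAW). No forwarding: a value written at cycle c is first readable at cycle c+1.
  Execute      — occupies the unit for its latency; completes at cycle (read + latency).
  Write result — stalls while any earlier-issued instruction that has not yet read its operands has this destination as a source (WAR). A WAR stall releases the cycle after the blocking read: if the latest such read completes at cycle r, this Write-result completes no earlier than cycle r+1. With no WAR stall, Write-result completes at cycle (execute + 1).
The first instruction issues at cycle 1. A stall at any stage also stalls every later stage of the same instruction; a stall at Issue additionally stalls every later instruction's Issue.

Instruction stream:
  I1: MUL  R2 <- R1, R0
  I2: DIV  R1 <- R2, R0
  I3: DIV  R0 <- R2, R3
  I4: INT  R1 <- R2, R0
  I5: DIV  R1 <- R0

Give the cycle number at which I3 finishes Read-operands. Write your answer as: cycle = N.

cycle = 19

I1: IS=1 RO=2 EX=6 WR=7
I2: IS=2 RO=8 EX=16 WR=17  [RAW R2: wait I1 write@7]
I3: IS=18 RO=19 EX=27 WR=28  [struct: DIV busy until I2 writes@17]
I4: IS=19 RO=29 EX=30 WR=31  [RAW R0: wait I3 write@28]
I5: IS=32 RO=33 EX=41 WR=42  [WAW R1: wait I4 write@31]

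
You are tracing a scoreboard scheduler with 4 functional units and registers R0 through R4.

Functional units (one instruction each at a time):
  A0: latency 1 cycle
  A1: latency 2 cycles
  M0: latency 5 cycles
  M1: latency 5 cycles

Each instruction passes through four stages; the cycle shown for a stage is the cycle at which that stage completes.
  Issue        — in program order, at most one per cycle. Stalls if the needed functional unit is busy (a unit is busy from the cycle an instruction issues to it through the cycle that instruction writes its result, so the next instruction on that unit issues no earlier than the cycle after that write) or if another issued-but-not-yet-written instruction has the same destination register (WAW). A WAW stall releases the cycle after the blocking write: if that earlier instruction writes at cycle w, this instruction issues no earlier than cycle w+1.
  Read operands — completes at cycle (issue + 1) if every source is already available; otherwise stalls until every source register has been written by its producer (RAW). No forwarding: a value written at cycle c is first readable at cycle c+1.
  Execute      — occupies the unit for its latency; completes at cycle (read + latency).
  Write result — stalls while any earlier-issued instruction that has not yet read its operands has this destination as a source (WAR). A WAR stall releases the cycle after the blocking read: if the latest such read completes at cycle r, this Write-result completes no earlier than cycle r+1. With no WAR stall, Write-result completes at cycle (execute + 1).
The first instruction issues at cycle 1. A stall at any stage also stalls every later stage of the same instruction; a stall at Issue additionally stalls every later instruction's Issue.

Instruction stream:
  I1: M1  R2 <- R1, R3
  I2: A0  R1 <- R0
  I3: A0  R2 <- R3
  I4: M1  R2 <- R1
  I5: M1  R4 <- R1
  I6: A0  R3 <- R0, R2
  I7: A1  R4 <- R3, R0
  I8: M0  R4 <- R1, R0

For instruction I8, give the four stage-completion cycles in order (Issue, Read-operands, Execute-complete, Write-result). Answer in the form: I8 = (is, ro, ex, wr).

I8 = (34, 35, 40, 41)

cycle 1: I1→M1
cycle 2: I1 RO; I2→A0
cycle 3: I2 RO
cycle 4: I2 EX
cycle 5: I2 WR R1
cycle 7: I1 EX
cycle 8: I1 WR R2
cycle 9: I3→A0
cycle 10: I3 RO
cycle 11: I3 EX
cycle 12: I3 WR R2
cycle 13: I4→M1
cycle 14: I4 RO
cycle 19: I4 EX
cycle 20: I4 WR R2
cycle 21: I5→M1
cycle 22: I5 RO; I6→A0
cycle 23: I6 RO
cycle 24: I6 EX
cycle 25: I6 WR R3
cycle 27: I5 EX
cycle 28: I5 WR R4
cycle 29: I7→A1
cycle 30: I7 RO
cycle 32: I7 EX
cycle 33: I7 WR R4
cycle 34: I8→M0
cycle 35: I8 RO
cycle 40: I8 EX
cycle 41: I8 WR R4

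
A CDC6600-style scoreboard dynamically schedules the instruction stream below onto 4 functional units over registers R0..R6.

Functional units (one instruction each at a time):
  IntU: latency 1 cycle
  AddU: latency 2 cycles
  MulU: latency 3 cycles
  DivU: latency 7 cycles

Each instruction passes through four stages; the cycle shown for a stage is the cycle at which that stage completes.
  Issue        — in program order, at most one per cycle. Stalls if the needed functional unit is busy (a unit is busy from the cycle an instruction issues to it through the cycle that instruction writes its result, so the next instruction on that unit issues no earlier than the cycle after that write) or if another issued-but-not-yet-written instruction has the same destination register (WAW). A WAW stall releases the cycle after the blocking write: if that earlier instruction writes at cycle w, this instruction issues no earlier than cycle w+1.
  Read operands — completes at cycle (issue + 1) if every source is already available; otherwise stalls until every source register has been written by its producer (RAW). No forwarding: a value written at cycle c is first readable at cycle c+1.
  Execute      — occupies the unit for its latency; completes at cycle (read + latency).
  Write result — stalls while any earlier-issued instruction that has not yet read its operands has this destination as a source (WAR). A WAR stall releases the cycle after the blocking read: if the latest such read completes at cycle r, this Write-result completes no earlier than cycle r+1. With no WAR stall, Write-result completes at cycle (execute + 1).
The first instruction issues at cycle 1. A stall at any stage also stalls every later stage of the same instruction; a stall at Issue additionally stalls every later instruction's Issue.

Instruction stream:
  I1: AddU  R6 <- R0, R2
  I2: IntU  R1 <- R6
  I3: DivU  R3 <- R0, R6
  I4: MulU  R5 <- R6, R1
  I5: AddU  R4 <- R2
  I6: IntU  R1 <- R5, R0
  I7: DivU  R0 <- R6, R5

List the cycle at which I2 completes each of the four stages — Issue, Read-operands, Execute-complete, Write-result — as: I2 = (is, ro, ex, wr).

I2 = (2, 6, 7, 8)

c1: issue I1 (AddU)
c2: I1 read-ops, issue I2 (IntU)
c3: issue I3 (DivU)
c4: I1 finished on AddU, issue I4 (MulU)
c5: I1→R6
c6: I2 read-ops, I3 read-ops, issue I5 (AddU)
c7: I2 finished on IntU, I5 read-ops
c8: I2→R1
c9: I4 read-ops, I5 finished on AddU, issue I6 (IntU)
c10: I5→R4
c12: I4 finished on MulU
c13: I3 finished on DivU, I4→R5
c14: I3→R3, I6 read-ops
c15: I6 finished on IntU, issue I7 (DivU)
c16: I6→R1, I7 read-ops
c23: I7 finished on DivU
c24: I7→R0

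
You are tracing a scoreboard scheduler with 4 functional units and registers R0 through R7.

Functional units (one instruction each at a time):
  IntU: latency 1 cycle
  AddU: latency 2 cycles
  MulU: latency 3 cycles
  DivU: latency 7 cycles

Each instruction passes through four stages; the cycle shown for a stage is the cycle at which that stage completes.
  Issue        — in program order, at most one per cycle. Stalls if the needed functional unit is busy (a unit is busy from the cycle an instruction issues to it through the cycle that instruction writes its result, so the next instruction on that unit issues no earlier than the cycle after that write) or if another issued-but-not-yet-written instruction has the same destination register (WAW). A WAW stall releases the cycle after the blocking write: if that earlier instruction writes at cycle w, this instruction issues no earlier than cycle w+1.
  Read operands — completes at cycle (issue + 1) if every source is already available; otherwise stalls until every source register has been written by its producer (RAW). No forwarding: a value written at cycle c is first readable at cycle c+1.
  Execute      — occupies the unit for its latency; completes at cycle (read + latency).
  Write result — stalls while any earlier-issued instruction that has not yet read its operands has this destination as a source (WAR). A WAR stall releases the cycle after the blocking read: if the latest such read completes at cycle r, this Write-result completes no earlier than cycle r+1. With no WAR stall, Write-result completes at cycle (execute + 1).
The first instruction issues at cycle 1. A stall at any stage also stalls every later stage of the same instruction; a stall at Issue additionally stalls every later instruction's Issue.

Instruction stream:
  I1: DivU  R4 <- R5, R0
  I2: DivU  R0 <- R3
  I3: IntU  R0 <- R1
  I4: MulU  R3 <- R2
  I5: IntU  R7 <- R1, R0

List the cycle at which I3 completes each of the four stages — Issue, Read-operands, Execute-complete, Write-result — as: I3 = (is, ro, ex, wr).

[1] I1 dispatched to DivU
[2] I1 operands ready
[9] I1 complete
[10] R4←I1
[11] I2 dispatched to DivU
[12] I2 operands ready
[19] I2 complete
[20] R0←I2
[21] I3 dispatched to IntU
[22] I3 operands ready; I4 dispatched to MulU
[23] I3 complete; I4 operands ready
[24] R0←I3
[25] I5 dispatched to IntU
[26] I4 complete; I5 operands ready
[27] R3←I4; I5 complete
[28] R7←I5

I3 = (21, 22, 23, 24)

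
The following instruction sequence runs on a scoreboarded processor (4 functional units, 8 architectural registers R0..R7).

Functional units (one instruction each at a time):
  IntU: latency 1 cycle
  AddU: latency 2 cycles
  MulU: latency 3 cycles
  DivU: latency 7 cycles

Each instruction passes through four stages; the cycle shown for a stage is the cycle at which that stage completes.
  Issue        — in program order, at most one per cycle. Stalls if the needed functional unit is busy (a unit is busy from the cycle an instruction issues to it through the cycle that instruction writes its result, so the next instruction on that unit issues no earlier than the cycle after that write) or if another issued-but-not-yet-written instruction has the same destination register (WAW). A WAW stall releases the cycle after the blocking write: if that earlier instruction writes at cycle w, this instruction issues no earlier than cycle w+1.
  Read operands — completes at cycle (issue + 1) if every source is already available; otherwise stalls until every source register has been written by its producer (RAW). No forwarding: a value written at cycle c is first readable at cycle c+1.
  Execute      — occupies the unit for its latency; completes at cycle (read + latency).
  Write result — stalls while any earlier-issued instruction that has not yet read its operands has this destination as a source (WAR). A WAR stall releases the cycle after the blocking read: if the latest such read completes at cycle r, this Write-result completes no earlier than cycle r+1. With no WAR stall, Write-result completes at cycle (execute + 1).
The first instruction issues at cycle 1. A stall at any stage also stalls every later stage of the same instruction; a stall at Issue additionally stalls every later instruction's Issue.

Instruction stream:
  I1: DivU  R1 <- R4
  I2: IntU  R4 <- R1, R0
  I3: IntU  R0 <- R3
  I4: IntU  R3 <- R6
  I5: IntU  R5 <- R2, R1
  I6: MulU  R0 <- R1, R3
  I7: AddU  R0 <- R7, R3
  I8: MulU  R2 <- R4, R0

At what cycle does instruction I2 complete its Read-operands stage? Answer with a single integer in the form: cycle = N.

cycle = 11

[I1] 1/2/9/10
[I2] 2/11/12/13  (RAW R1: wait I1 write@10)
[I3] 14/15/16/17  (struct: IntU busy until I2 writes@13)
[I4] 18/19/20/21  (struct: IntU busy until I3 writes@17)
[I5] 22/23/24/25  (struct: IntU busy until I4 writes@21)
[I6] 23/24/27/28
[I7] 29/30/32/33  (WAW R0: wait I6 write@28)
[I8] 30/34/37/38  (RAW R0: wait I7 write@33)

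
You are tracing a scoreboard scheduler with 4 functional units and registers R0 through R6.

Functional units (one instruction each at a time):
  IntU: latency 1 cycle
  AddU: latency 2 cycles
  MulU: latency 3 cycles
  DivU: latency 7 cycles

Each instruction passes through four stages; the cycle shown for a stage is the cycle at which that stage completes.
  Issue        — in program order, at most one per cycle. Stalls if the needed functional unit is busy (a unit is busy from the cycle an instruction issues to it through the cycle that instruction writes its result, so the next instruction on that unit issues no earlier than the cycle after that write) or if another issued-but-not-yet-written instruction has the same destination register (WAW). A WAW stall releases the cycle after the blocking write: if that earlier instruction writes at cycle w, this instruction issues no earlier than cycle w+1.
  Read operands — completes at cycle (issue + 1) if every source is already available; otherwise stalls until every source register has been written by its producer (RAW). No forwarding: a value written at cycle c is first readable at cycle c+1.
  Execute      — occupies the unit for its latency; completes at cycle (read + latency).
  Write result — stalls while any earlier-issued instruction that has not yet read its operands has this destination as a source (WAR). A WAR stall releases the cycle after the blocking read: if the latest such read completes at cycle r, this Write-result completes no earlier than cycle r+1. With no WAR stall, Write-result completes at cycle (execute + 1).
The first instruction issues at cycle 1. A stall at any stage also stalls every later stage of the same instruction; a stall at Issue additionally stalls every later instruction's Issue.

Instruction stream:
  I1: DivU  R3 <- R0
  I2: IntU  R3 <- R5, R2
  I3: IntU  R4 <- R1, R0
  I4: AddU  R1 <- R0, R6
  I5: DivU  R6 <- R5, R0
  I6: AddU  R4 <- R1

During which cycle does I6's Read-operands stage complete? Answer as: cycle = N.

cycle = 22

[1] I1 issues→DivU
[2] I1 reads
[9] I1 exec-done
[10] I1 writes R3
[11] I2 issues→IntU
[12] I2 reads
[13] I2 exec-done
[14] I2 writes R3
[15] I3 issues→IntU
[16] I3 reads · I4 issues→AddU
[17] I3 exec-done · I4 reads · I5 issues→DivU
[18] I3 writes R4 · I5 reads
[19] I4 exec-done
[20] I4 writes R1
[21] I6 issues→AddU
[22] I6 reads
[24] I6 exec-done
[25] I5 exec-done · I6 writes R4
[26] I5 writes R6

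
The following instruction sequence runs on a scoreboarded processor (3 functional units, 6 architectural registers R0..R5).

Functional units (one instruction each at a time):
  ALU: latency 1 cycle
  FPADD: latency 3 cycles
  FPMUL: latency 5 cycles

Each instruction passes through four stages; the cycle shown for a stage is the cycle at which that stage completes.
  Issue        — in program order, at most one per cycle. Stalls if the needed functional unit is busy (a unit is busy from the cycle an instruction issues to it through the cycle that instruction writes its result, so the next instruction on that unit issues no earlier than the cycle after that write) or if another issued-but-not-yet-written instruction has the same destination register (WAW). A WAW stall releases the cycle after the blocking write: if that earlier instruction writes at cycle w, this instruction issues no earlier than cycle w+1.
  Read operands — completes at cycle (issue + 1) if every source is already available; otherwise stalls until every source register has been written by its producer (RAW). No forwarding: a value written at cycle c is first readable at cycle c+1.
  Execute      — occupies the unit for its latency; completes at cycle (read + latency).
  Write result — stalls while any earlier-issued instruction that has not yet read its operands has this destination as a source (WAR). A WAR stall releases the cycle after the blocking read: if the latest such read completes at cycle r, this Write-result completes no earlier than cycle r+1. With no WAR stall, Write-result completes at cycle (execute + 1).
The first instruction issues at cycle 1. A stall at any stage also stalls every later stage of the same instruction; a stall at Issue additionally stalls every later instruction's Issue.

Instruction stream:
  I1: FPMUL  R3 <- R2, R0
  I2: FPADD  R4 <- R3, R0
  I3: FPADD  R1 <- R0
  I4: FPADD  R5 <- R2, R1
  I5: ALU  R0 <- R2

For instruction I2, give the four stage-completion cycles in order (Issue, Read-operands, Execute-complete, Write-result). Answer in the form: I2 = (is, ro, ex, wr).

I2 = (2, 9, 12, 13)

t=1  I1→FPMUL
t=2  I1 RO, I2→FPADD
t=7  I1 EX
t=8  I1 WR R3
t=9  I2 RO
t=12  I2 EX
t=13  I2 WR R4
t=14  I3→FPADD
t=15  I3 RO
t=18  I3 EX
t=19  I3 WR R1
t=20  I4→FPADD
t=21  I4 RO, I5→ALU
t=22  I5 RO
t=23  I5 EX
t=24  I4 EX, I5 WR R0
t=25  I4 WR R5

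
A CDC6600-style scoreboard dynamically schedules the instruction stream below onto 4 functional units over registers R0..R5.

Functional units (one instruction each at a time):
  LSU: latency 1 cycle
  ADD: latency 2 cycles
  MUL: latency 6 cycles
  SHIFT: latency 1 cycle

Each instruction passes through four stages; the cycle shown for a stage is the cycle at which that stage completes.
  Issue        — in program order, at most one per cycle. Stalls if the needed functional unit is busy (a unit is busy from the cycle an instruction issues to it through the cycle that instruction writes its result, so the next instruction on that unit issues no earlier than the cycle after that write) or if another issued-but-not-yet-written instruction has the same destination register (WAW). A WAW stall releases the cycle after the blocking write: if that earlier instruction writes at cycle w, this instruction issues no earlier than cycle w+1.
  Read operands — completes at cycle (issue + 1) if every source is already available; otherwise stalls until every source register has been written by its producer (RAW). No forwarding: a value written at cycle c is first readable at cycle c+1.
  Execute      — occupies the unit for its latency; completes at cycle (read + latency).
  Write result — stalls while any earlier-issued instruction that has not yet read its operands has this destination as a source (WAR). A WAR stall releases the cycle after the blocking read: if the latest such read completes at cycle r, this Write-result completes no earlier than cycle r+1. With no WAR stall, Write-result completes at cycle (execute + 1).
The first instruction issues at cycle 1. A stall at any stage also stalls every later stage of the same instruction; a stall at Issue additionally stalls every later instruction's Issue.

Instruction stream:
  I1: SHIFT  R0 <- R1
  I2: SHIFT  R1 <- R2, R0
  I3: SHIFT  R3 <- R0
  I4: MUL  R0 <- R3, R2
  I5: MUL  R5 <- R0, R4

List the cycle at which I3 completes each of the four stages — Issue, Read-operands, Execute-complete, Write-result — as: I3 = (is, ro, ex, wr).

1) issue 1, read 2, done 3, write 4
2) issue 5, read 6, done 7, write 8  <struct: SHIFT busy until I1 writes@4>
3) issue 9, read 10, done 11, write 12  <struct: SHIFT busy until I2 writes@8>
4) issue 10, read 13, done 19, write 20  <RAW R3: wait I3 write@12>
5) issue 21, read 22, done 28, write 29  <struct: MUL busy until I4 writes@20>

I3 = (9, 10, 11, 12)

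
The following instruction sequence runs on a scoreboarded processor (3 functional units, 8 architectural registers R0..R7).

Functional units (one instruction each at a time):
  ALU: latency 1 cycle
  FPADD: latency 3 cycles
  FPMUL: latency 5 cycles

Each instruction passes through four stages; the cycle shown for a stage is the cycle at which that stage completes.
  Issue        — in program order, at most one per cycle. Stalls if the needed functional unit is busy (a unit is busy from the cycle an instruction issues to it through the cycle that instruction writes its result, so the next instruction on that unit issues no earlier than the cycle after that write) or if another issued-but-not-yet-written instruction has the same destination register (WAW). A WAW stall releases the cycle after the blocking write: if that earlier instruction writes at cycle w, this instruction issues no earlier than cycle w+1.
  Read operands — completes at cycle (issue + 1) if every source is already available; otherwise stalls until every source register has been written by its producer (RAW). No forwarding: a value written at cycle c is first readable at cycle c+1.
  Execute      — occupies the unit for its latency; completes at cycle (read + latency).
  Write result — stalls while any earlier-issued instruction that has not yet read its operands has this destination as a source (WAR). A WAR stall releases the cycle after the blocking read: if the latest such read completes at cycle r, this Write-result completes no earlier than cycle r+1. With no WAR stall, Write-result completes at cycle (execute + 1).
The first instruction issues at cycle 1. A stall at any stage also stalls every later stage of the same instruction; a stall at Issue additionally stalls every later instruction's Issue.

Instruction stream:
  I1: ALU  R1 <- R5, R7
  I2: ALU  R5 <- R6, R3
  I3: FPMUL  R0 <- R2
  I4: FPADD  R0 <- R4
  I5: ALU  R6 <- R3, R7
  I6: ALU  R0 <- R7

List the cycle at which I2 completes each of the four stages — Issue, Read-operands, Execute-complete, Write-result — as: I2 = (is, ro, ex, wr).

c1: issue I1 (ALU)
c2: I1 read-ops
c3: I1 finished on ALU
c4: I1→R1
c5: issue I2 (ALU)
c6: I2 read-ops, issue I3 (FPMUL)
c7: I2 finished on ALU, I3 read-ops
c8: I2→R5
c12: I3 finished on FPMUL
c13: I3→R0
c14: issue I4 (FPADD)
c15: I4 read-ops, issue I5 (ALU)
c16: I5 read-ops
c17: I5 finished on ALU
c18: I4 finished on FPADD, I5→R6
c19: I4→R0
c20: issue I6 (ALU)
c21: I6 read-ops
c22: I6 finished on ALU
c23: I6→R0

I2 = (5, 6, 7, 8)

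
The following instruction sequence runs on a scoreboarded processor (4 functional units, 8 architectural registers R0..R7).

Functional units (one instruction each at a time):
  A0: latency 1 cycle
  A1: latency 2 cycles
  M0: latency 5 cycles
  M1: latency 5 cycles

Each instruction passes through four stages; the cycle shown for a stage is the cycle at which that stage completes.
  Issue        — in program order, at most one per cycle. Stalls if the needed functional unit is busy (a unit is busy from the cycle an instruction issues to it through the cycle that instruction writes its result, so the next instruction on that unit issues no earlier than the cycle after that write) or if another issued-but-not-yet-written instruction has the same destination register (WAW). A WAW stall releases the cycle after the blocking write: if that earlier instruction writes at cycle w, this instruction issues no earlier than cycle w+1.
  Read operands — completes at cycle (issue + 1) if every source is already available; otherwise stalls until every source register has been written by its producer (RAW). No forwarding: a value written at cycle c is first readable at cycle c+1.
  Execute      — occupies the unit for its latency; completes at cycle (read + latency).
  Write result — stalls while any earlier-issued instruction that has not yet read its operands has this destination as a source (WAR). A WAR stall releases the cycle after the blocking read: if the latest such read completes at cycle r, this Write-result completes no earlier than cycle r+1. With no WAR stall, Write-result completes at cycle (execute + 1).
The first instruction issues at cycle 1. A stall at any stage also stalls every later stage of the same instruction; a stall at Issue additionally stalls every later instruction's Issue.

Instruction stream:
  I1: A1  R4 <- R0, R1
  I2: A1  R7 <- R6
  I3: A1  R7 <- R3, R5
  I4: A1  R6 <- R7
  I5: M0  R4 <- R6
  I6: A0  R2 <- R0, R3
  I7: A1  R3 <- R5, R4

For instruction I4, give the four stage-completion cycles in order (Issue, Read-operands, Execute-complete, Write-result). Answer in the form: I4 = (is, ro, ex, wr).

I4 = (16, 17, 19, 20)

cycle 1: issue I1 (A1)
cycle 2: I1 read-ops
cycle 4: I1 finished on A1
cycle 5: I1→R4
cycle 6: issue I2 (A1)
cycle 7: I2 read-ops
cycle 9: I2 finished on A1
cycle 10: I2→R7
cycle 11: issue I3 (A1)
cycle 12: I3 read-ops
cycle 14: I3 finished on A1
cycle 15: I3→R7
cycle 16: issue I4 (A1)
cycle 17: I4 read-ops, issue I5 (M0)
cycle 18: issue I6 (A0)
cycle 19: I4 finished on A1, I6 read-ops
cycle 20: I4→R6, I6 finished on A0
cycle 21: I5 read-ops, I6→R2, issue I7 (A1)
cycle 26: I5 finished on M0
cycle 27: I5→R4
cycle 28: I7 read-ops
cycle 30: I7 finished on A1
cycle 31: I7→R3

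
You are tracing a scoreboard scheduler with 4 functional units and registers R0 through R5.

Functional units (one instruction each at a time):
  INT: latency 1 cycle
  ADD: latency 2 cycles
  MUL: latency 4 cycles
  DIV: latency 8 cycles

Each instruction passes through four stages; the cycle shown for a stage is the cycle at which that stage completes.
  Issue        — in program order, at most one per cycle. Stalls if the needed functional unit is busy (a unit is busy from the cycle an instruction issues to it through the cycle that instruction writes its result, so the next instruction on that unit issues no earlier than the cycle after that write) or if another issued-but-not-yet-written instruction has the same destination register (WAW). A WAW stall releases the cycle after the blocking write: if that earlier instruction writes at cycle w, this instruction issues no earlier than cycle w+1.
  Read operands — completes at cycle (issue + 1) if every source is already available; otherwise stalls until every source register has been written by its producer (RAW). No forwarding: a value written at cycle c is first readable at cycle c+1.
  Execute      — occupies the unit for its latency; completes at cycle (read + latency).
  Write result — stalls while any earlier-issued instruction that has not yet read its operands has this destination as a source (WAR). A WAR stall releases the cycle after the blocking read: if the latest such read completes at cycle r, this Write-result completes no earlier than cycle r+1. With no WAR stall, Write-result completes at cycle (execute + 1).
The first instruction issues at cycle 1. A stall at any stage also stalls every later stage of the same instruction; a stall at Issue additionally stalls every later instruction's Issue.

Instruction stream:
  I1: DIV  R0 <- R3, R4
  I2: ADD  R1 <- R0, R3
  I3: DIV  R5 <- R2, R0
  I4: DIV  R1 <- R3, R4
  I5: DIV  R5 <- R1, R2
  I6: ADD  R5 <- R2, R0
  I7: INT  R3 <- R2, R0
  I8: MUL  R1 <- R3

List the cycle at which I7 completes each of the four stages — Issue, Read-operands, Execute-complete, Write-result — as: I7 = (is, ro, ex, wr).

cycle 1: I1→DIV
cycle 2: I1 RO | I2→ADD
cycle 10: I1 EX
cycle 11: I1 WR R0
cycle 12: I2 RO | I3→DIV
cycle 13: I3 RO
cycle 14: I2 EX
cycle 15: I2 WR R1
cycle 21: I3 EX
cycle 22: I3 WR R5
cycle 23: I4→DIV
cycle 24: I4 RO
cycle 32: I4 EX
cycle 33: I4 WR R1
cycle 34: I5→DIV
cycle 35: I5 RO
cycle 43: I5 EX
cycle 44: I5 WR R5
cycle 45: I6→ADD
cycle 46: I6 RO | I7→INT
cycle 47: I7 RO | I8→MUL
cycle 48: I6 EX | I7 EX
cycle 49: I6 WR R5 | I7 WR R3
cycle 50: I8 RO
cycle 54: I8 EX
cycle 55: I8 WR R1

I7 = (46, 47, 48, 49)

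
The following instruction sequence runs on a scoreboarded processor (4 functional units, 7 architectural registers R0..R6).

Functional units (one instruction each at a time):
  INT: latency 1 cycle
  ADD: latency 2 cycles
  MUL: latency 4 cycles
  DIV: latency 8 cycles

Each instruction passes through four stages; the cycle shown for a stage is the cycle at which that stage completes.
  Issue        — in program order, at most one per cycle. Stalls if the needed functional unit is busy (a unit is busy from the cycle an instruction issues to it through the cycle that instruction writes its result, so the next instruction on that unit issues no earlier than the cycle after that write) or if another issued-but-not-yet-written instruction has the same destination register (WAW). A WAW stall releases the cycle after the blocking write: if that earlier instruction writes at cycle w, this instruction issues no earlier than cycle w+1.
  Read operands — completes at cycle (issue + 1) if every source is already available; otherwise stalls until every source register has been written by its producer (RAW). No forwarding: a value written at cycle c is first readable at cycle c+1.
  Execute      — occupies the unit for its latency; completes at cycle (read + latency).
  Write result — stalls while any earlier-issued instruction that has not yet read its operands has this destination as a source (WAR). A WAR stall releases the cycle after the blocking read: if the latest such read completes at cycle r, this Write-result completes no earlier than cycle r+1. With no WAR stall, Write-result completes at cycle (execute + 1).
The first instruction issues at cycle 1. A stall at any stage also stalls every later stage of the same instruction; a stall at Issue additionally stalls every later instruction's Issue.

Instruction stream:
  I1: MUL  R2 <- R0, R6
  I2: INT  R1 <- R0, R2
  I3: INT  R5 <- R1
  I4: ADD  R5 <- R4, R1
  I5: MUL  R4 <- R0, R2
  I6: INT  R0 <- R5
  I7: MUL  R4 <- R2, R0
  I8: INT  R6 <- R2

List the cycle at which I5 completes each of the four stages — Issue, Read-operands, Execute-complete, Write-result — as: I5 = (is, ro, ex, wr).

I5 = (16, 17, 21, 22)

cycle 1: I1 dispatched to MUL
cycle 2: I1 operands ready, I2 dispatched to INT
cycle 6: I1 complete
cycle 7: R2←I1
cycle 8: I2 operands ready
cycle 9: I2 complete
cycle 10: R1←I2
cycle 11: I3 dispatched to INT
cycle 12: I3 operands ready
cycle 13: I3 complete
cycle 14: R5←I3
cycle 15: I4 dispatched to ADD
cycle 16: I4 operands ready, I5 dispatched to MUL
cycle 17: I5 operands ready, I6 dispatched to INT
cycle 18: I4 complete
cycle 19: R5←I4
cycle 20: I6 operands ready
cycle 21: I5 complete, I6 complete
cycle 22: R4←I5, R0←I6
cycle 23: I7 dispatched to MUL
cycle 24: I7 operands ready, I8 dispatched to INT
cycle 25: I8 operands ready
cycle 26: I8 complete
cycle 27: R6←I8
cycle 28: I7 complete
cycle 29: R4←I7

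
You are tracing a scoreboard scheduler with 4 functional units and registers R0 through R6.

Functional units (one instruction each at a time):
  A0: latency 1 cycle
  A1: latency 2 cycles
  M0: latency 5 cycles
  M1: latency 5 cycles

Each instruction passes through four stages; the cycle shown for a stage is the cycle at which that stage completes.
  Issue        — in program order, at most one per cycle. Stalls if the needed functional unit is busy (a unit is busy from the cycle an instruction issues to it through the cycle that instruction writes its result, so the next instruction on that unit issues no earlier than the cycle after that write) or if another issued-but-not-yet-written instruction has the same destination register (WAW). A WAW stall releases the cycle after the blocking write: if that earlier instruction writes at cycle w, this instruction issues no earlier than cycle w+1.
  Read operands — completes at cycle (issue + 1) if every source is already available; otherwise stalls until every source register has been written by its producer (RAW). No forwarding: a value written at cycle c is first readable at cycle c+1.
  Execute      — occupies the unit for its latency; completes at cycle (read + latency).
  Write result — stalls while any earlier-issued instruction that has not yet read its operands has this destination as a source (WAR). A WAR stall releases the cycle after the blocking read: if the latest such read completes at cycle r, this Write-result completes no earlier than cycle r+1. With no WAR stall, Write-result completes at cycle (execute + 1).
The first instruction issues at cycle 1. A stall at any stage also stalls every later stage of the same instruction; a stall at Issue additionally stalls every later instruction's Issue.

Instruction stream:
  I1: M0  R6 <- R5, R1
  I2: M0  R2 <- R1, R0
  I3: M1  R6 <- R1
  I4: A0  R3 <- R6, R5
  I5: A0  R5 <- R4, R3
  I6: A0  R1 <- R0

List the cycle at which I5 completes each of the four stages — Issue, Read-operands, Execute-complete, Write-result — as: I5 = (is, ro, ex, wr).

I5 = (21, 22, 23, 24)

I1  is:1  ro:2  ex:7  wr:8
I2  is:9  ro:10  ex:15  wr:16  — struct: M0 busy until I1 writes@8
I3  is:10  ro:11  ex:16  wr:17
I4  is:11  ro:18  ex:19  wr:20  — RAW R6: wait I3 write@17
I5  is:21  ro:22  ex:23  wr:24  — struct: A0 busy until I4 writes@20
I6  is:25  ro:26  ex:27  wr:28  — struct: A0 busy until I5 writes@24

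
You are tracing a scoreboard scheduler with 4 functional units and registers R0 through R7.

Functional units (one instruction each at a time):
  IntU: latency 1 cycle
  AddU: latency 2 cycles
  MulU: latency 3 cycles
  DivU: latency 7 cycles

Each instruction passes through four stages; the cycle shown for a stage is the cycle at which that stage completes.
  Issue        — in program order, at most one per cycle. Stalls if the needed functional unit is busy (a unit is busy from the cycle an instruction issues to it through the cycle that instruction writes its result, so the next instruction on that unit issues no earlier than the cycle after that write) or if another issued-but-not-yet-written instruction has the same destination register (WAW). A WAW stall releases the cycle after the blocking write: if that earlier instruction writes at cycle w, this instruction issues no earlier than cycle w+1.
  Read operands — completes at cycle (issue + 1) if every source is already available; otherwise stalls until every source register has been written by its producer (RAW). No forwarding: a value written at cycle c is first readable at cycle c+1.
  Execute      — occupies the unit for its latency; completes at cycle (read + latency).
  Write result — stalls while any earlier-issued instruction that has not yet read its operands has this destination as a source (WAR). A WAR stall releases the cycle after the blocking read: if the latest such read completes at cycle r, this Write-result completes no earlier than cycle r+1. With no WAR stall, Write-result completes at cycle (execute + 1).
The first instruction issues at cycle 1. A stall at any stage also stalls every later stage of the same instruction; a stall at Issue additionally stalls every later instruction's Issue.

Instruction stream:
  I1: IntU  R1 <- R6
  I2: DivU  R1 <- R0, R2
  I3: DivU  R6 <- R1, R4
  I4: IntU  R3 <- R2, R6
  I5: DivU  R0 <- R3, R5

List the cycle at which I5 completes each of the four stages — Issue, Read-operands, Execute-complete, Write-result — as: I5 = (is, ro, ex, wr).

I5 = (25, 28, 35, 36)

I1  is:1  ro:2  ex:3  wr:4
I2  is:5  ro:6  ex:13  wr:14  — WAW R1: wait I1 write@4
I3  is:15  ro:16  ex:23  wr:24  — struct: DivU busy until I2 writes@14
I4  is:16  ro:25  ex:26  wr:27  — RAW R6: wait I3 write@24
I5  is:25  ro:28  ex:35  wr:36  — struct: DivU busy until I3 writes@24, RAW R3: wait I4 write@27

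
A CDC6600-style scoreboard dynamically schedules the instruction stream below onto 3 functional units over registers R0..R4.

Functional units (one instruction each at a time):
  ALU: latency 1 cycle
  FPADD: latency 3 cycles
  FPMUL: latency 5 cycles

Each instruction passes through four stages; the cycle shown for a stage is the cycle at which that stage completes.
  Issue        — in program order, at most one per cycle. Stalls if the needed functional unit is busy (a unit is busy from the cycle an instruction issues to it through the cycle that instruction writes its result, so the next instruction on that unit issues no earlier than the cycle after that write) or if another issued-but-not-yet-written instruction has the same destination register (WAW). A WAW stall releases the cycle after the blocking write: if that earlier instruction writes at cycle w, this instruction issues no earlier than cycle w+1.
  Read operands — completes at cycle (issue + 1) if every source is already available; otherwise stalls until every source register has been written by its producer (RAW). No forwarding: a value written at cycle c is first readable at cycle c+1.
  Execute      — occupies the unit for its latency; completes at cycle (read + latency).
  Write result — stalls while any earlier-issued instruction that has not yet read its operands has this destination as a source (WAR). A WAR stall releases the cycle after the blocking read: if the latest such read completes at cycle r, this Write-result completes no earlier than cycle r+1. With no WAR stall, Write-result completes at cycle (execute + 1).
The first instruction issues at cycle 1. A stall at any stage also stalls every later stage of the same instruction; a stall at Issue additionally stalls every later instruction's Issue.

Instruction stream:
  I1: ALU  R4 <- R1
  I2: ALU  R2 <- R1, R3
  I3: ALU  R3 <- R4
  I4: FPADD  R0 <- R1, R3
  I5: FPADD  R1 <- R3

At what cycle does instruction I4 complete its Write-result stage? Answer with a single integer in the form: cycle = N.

cycle = 17

cycle 1: I1 dispatched to ALU
cycle 2: I1 operands ready
cycle 3: I1 complete
cycle 4: R4←I1
cycle 5: I2 dispatched to ALU
cycle 6: I2 operands ready
cycle 7: I2 complete
cycle 8: R2←I2
cycle 9: I3 dispatched to ALU
cycle 10: I3 operands ready | I4 dispatched to FPADD
cycle 11: I3 complete
cycle 12: R3←I3
cycle 13: I4 operands ready
cycle 16: I4 complete
cycle 17: R0←I4
cycle 18: I5 dispatched to FPADD
cycle 19: I5 operands ready
cycle 22: I5 complete
cycle 23: R1←I5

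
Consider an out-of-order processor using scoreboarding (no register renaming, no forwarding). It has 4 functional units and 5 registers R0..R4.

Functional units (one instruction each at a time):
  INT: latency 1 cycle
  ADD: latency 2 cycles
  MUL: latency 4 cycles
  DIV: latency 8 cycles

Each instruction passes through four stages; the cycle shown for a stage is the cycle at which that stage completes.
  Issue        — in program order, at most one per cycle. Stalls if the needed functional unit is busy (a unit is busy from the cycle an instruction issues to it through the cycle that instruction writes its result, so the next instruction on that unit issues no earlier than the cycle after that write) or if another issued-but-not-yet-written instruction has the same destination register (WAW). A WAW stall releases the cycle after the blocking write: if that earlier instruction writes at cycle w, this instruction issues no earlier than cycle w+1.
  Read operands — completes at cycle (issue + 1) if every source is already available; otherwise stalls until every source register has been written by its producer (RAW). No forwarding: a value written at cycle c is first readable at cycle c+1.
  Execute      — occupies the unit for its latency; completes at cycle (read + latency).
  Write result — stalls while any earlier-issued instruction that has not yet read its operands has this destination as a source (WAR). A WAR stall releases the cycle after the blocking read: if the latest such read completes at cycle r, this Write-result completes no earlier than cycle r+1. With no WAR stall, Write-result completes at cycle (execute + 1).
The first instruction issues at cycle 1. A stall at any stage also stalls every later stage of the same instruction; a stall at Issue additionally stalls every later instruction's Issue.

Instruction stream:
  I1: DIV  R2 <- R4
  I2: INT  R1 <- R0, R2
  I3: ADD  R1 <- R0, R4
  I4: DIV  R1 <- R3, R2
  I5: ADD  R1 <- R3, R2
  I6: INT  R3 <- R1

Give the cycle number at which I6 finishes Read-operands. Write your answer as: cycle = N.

[1] I1 issues→DIV
[2] I1 reads · I2 issues→INT
[10] I1 exec-done
[11] I1 writes R2
[12] I2 reads
[13] I2 exec-done
[14] I2 writes R1
[15] I3 issues→ADD
[16] I3 reads
[18] I3 exec-done
[19] I3 writes R1
[20] I4 issues→DIV
[21] I4 reads
[29] I4 exec-done
[30] I4 writes R1
[31] I5 issues→ADD
[32] I5 reads · I6 issues→INT
[34] I5 exec-done
[35] I5 writes R1
[36] I6 reads
[37] I6 exec-done
[38] I6 writes R3

cycle = 36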